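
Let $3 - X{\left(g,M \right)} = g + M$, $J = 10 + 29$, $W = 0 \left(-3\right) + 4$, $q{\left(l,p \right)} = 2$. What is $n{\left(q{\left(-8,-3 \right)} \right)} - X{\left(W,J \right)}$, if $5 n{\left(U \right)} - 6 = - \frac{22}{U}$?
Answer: $39$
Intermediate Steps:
$W = 4$ ($W = 0 + 4 = 4$)
$J = 39$
$n{\left(U \right)} = \frac{6}{5} - \frac{22}{5 U}$ ($n{\left(U \right)} = \frac{6}{5} + \frac{\left(-22\right) \frac{1}{U}}{5} = \frac{6}{5} - \frac{22}{5 U}$)
$X{\left(g,M \right)} = 3 - M - g$ ($X{\left(g,M \right)} = 3 - \left(g + M\right) = 3 - \left(M + g\right) = 3 - M - g$)
$n{\left(q{\left(-8,-3 \right)} \right)} - X{\left(W,J \right)} = \frac{2 \left(-11 + 3 \cdot 2\right)}{5 \cdot 2} - \left(3 - 39 - 4\right) = \frac{2}{5} \cdot \frac{1}{2} \left(-11 + 6\right) - \left(3 - 39 - 4\right) = \frac{2}{5} \cdot \frac{1}{2} \left(-5\right) - -40 = -1 + 40 = 39$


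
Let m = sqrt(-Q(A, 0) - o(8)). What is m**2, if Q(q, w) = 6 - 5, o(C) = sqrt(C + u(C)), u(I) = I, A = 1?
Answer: -5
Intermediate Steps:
o(C) = sqrt(2)*sqrt(C) (o(C) = sqrt(C + C) = sqrt(2*C) = sqrt(2)*sqrt(C))
Q(q, w) = 1
m = I*sqrt(5) (m = sqrt(-1*1 - sqrt(2)*sqrt(8)) = sqrt(-1 - sqrt(2)*2*sqrt(2)) = sqrt(-1 - 1*4) = sqrt(-1 - 4) = sqrt(-5) = I*sqrt(5) ≈ 2.2361*I)
m**2 = (I*sqrt(5))**2 = -5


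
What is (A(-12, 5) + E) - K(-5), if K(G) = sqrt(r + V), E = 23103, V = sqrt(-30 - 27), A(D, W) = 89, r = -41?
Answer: 23192 - sqrt(-41 + I*sqrt(57)) ≈ 23191.0 - 6.43*I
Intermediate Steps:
V = I*sqrt(57) (V = sqrt(-57) = I*sqrt(57) ≈ 7.5498*I)
K(G) = sqrt(-41 + I*sqrt(57))
(A(-12, 5) + E) - K(-5) = (89 + 23103) - sqrt(-41 + I*sqrt(57)) = 23192 - sqrt(-41 + I*sqrt(57))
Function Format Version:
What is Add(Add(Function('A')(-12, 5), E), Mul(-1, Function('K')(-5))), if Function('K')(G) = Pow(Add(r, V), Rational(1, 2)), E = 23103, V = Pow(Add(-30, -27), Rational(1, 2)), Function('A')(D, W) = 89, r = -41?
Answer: Add(23192, Mul(-1, Pow(Add(-41, Mul(I, Pow(57, Rational(1, 2)))), Rational(1, 2)))) ≈ Add(23191., Mul(-6.4300, I))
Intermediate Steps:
V = Mul(I, Pow(57, Rational(1, 2))) (V = Pow(-57, Rational(1, 2)) = Mul(I, Pow(57, Rational(1, 2))) ≈ Mul(7.5498, I))
Function('K')(G) = Pow(Add(-41, Mul(I, Pow(57, Rational(1, 2)))), Rational(1, 2))
Add(Add(Function('A')(-12, 5), E), Mul(-1, Function('K')(-5))) = Add(Add(89, 23103), Mul(-1, Pow(Add(-41, Mul(I, Pow(57, Rational(1, 2)))), Rational(1, 2)))) = Add(23192, Mul(-1, Pow(Add(-41, Mul(I, Pow(57, Rational(1, 2)))), Rational(1, 2))))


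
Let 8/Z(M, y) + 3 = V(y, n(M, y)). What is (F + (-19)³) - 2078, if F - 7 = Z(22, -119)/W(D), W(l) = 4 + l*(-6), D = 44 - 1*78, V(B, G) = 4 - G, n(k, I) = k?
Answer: -4875781/546 ≈ -8930.0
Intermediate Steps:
Z(M, y) = 8/(1 - M) (Z(M, y) = 8/(-3 + (4 - M)) = 8/(1 - M))
D = -34 (D = 44 - 78 = -34)
W(l) = 4 - 6*l
F = 3821/546 (F = 7 + (-8/(-1 + 22))/(4 - 6*(-34)) = 7 + (-8/21)/(4 + 204) = 7 - 8*1/21/208 = 7 - 8/21*1/208 = 7 - 1/546 = 3821/546 ≈ 6.9982)
(F + (-19)³) - 2078 = (3821/546 + (-19)³) - 2078 = (3821/546 - 6859) - 2078 = -3741193/546 - 2078 = -4875781/546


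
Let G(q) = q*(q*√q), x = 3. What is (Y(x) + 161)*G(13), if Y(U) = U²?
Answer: 28730*√13 ≈ 1.0359e+5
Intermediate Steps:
G(q) = q^(5/2) (G(q) = q*q^(3/2) = q^(5/2))
(Y(x) + 161)*G(13) = (3² + 161)*13^(5/2) = (9 + 161)*(169*√13) = 170*(169*√13) = 28730*√13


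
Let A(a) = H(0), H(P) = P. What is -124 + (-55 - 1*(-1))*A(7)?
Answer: -124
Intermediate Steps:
A(a) = 0
-124 + (-55 - 1*(-1))*A(7) = -124 + (-55 - 1*(-1))*0 = -124 + (-55 + 1)*0 = -124 - 54*0 = -124 + 0 = -124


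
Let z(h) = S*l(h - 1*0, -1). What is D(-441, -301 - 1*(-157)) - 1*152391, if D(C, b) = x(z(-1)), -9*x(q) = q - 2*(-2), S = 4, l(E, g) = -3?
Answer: -1371511/9 ≈ -1.5239e+5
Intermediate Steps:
z(h) = -12 (z(h) = 4*(-3) = -12)
x(q) = -4/9 - q/9 (x(q) = -(q - 2*(-2))/9 = -(q + 4)/9 = -(4 + q)/9 = -4/9 - q/9)
D(C, b) = 8/9 (D(C, b) = -4/9 - ⅑*(-12) = -4/9 + 4/3 = 8/9)
D(-441, -301 - 1*(-157)) - 1*152391 = 8/9 - 1*152391 = 8/9 - 152391 = -1371511/9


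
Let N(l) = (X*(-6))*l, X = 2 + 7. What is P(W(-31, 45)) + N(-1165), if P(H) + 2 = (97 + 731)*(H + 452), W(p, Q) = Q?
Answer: 474424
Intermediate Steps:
X = 9
N(l) = -54*l (N(l) = (9*(-6))*l = -54*l)
P(H) = 374254 + 828*H (P(H) = -2 + (97 + 731)*(H + 452) = -2 + 828*(452 + H) = -2 + (374256 + 828*H) = 374254 + 828*H)
P(W(-31, 45)) + N(-1165) = (374254 + 828*45) - 54*(-1165) = (374254 + 37260) + 62910 = 411514 + 62910 = 474424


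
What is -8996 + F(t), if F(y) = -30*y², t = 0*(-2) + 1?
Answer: -9026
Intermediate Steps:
t = 1 (t = 0 + 1 = 1)
-8996 + F(t) = -8996 - 30*1² = -8996 - 30*1 = -8996 - 30 = -9026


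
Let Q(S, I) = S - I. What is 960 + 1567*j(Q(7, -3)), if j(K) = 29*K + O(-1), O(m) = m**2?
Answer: 456957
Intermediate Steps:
j(K) = 1 + 29*K (j(K) = 29*K + (-1)**2 = 29*K + 1 = 1 + 29*K)
960 + 1567*j(Q(7, -3)) = 960 + 1567*(1 + 29*(7 - 1*(-3))) = 960 + 1567*(1 + 29*(7 + 3)) = 960 + 1567*(1 + 29*10) = 960 + 1567*(1 + 290) = 960 + 1567*291 = 960 + 455997 = 456957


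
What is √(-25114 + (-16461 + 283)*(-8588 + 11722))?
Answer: I*√50726966 ≈ 7122.3*I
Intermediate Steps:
√(-25114 + (-16461 + 283)*(-8588 + 11722)) = √(-25114 - 16178*3134) = √(-25114 - 50701852) = √(-50726966) = I*√50726966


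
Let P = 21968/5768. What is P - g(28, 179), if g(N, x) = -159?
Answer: 117385/721 ≈ 162.81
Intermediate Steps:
P = 2746/721 (P = 21968*(1/5768) = 2746/721 ≈ 3.8086)
P - g(28, 179) = 2746/721 - 1*(-159) = 2746/721 + 159 = 117385/721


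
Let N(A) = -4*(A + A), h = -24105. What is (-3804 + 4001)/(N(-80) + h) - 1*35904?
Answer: -842487557/23465 ≈ -35904.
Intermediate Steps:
N(A) = -8*A
(-3804 + 4001)/(N(-80) + h) - 1*35904 = (-3804 + 4001)/(-8*(-80) - 24105) - 1*35904 = 197/(640 - 24105) - 35904 = 197/(-23465) - 35904 = 197*(-1/23465) - 35904 = -197/23465 - 35904 = -842487557/23465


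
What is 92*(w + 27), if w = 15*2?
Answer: 5244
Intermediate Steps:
w = 30
92*(w + 27) = 92*(30 + 27) = 92*57 = 5244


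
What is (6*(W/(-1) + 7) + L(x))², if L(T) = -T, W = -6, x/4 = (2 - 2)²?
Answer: 6084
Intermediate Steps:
x = 0 (x = 4*(2 - 2)² = 4*0² = 4*0 = 0)
(6*(W/(-1) + 7) + L(x))² = (6*(-6/(-1) + 7) - 1*0)² = (6*(-6*(-1) + 7) + 0)² = (6*(6 + 7) + 0)² = (6*13 + 0)² = (78 + 0)² = 78² = 6084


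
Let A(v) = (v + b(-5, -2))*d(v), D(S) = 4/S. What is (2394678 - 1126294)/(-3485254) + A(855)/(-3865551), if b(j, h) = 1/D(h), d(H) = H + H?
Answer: -1665939793019/2245404514159 ≈ -0.74193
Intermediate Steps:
d(H) = 2*H
b(j, h) = h/4 (b(j, h) = 1/(4/h) = h/4)
A(v) = 2*v*(-1/2 + v) (A(v) = (v + (1/4)*(-2))*(2*v) = (v - 1/2)*(2*v) = (-1/2 + v)*(2*v) = 2*v*(-1/2 + v))
(2394678 - 1126294)/(-3485254) + A(855)/(-3865551) = (2394678 - 1126294)/(-3485254) + (855*(-1 + 2*855))/(-3865551) = 1268384*(-1/3485254) + (855*(-1 + 1710))*(-1/3865551) = -634192/1742627 + (855*1709)*(-1/3865551) = -634192/1742627 + 1461195*(-1/3865551) = -634192/1742627 - 487065/1288517 = -1665939793019/2245404514159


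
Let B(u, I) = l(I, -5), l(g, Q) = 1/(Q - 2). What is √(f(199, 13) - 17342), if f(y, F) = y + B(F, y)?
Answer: I*√840014/7 ≈ 130.93*I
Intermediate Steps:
l(g, Q) = 1/(-2 + Q)
B(u, I) = -⅐ (B(u, I) = 1/(-2 - 5) = 1/(-7) = -⅐)
f(y, F) = -⅐ + y (f(y, F) = y - ⅐ = -⅐ + y)
√(f(199, 13) - 17342) = √((-⅐ + 199) - 17342) = √(1392/7 - 17342) = √(-120002/7) = I*√840014/7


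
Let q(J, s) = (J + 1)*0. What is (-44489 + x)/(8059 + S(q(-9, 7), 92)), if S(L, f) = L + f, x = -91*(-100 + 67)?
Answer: -41486/8151 ≈ -5.0897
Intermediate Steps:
x = 3003 (x = -91*(-33) = 3003)
q(J, s) = 0 (q(J, s) = (1 + J)*0 = 0)
(-44489 + x)/(8059 + S(q(-9, 7), 92)) = (-44489 + 3003)/(8059 + (0 + 92)) = -41486/(8059 + 92) = -41486/8151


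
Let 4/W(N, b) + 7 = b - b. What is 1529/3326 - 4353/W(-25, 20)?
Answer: 50676331/6652 ≈ 7618.2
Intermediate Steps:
W(N, b) = -4/7 (W(N, b) = 4/(-7 + (b - b)) = 4/(-7 + 0) = 4/(-7) = 4*(-⅐) = -4/7)
1529/3326 - 4353/W(-25, 20) = 1529/3326 - 4353/(-4/7) = 1529*(1/3326) - 4353*(-7/4) = 1529/3326 + 30471/4 = 50676331/6652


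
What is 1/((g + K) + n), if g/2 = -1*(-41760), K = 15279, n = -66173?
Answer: 1/32626 ≈ 3.0650e-5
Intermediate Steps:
g = 83520 (g = 2*(-1*(-41760)) = 2*41760 = 83520)
1/((g + K) + n) = 1/((83520 + 15279) - 66173) = 1/(98799 - 66173) = 1/32626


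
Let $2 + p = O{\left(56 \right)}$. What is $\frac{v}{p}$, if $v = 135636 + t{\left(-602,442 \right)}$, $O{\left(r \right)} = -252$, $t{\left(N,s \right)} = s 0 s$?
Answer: $-534$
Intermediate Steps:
$t{\left(N,s \right)} = 0$ ($t{\left(N,s \right)} = 0 s = 0$)
$p = -254$ ($p = -2 - 252 = -254$)
$v = 135636$ ($v = 135636 + 0 = 135636$)
$\frac{v}{p} = \frac{135636}{-254} = 135636 \left(- \frac{1}{254}\right) = -534$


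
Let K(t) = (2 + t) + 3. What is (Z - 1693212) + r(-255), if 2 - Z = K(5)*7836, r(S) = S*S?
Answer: -1706545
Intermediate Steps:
K(t) = 5 + t
r(S) = S²
Z = -78358 (Z = 2 - (5 + 5)*7836 = 2 - 10*7836 = 2 - 1*78360 = 2 - 78360 = -78358)
(Z - 1693212) + r(-255) = (-78358 - 1693212) + (-255)² = -1771570 + 65025 = -1706545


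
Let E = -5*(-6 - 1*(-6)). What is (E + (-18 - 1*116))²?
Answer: 17956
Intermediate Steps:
E = 0 (E = -5*(-6 + 6) = -5*0 = 0)
(E + (-18 - 1*116))² = (0 + (-18 - 1*116))² = (0 + (-18 - 116))² = (0 - 134)² = (-134)² = 17956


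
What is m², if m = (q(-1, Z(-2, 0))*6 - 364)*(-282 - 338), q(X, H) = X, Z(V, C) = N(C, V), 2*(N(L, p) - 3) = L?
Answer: 52624360000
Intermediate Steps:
N(L, p) = 3 + L/2
Z(V, C) = 3 + C/2
m = 229400 (m = (-1*6 - 364)*(-282 - 338) = (-6 - 364)*(-620) = -370*(-620) = 229400)
m² = 229400² = 52624360000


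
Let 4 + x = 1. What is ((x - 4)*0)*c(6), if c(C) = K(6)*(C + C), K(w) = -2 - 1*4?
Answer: 0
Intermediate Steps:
x = -3 (x = -4 + 1 = -3)
K(w) = -6 (K(w) = -2 - 4 = -6)
c(C) = -12*C (c(C) = -6*(C + C) = -12*C)
((x - 4)*0)*c(6) = ((-3 - 4)*0)*(-12*6) = -7*0*(-72) = 0*(-72) = 0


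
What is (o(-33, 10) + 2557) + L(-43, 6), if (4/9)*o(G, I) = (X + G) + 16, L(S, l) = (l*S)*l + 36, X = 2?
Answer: 4045/4 ≈ 1011.3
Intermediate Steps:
L(S, l) = 36 + S*l**2 (L(S, l) = (S*l)*l + 36 = S*l**2 + 36 = 36 + S*l**2)
o(G, I) = 81/2 + 9*G/4 (o(G, I) = 9*((2 + G) + 16)/4 = 9*(18 + G)/4 = 81/2 + 9*G/4)
(o(-33, 10) + 2557) + L(-43, 6) = ((81/2 + (9/4)*(-33)) + 2557) + (36 - 43*6**2) = ((81/2 - 297/4) + 2557) + (36 - 43*36) = (-135/4 + 2557) + (36 - 1548) = 10093/4 - 1512 = 4045/4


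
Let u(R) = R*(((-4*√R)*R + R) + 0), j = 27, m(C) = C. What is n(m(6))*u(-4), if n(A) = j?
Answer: 432 - 3456*I ≈ 432.0 - 3456.0*I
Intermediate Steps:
n(A) = 27
u(R) = R*(R - 4*R^(3/2)) (u(R) = R*((-4*R^(3/2) + R) + 0) = R*((R - 4*R^(3/2)) + 0) = R*(R - 4*R^(3/2)))
n(m(6))*u(-4) = 27*((-4)² - 128*I) = 27*(16 - 128*I) = 432 - 3456*I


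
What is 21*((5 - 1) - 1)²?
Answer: 189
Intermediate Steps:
21*((5 - 1) - 1)² = 21*(4 - 1)² = 21*3² = 21*9 = 189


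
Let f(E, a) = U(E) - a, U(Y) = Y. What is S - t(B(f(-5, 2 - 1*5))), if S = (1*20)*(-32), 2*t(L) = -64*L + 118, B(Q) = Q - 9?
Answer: -1051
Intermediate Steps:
f(E, a) = E - a
B(Q) = -9 + Q
t(L) = 59 - 32*L (t(L) = (-64*L + 118)/2 = (118 - 64*L)/2 = 59 - 32*L)
S = -640 (S = 20*(-32) = -640)
S - t(B(f(-5, 2 - 1*5))) = -640 - (59 - 32*(-9 + (-5 - (2 - 1*5)))) = -640 - (59 - 32*(-9 + (-5 - (2 - 5)))) = -640 - (59 - 32*(-9 + (-5 - 1*(-3)))) = -640 - (59 - 32*(-9 + (-5 + 3))) = -640 - (59 - 32*(-9 - 2)) = -640 - (59 - 32*(-11)) = -640 - (59 + 352) = -640 - 1*411 = -640 - 411 = -1051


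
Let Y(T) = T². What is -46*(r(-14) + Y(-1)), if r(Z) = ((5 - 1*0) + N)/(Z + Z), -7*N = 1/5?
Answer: -9269/245 ≈ -37.833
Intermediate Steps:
N = -1/35 (N = -⅐/5 = -⅐*⅕ = -1/35 ≈ -0.028571)
r(Z) = 87/(35*Z) (r(Z) = ((5 - 1*0) - 1/35)/(Z + Z) = ((5 + 0) - 1/35)/((2*Z)) = (5 - 1/35)*(1/(2*Z)) = 174*(1/(2*Z))/35 = 87/(35*Z))
-46*(r(-14) + Y(-1)) = -46*((87/35)/(-14) + (-1)²) = -46*((87/35)*(-1/14) + 1) = -46*(-87/490 + 1) = -46*403/490 = -9269/245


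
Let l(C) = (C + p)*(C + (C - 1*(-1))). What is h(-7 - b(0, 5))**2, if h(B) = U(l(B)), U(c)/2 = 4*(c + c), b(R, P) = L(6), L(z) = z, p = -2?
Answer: 36000000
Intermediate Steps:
l(C) = (1 + 2*C)*(-2 + C) (l(C) = (C - 2)*(C + (C - 1*(-1))) = (-2 + C)*(C + (C + 1)) = (-2 + C)*(C + (1 + C)) = (-2 + C)*(1 + 2*C) = (1 + 2*C)*(-2 + C))
b(R, P) = 6
U(c) = 16*c (U(c) = 2*(4*(c + c)) = 2*(4*(2*c)) = 2*(8*c) = 16*c)
h(B) = -32 - 48*B + 32*B**2 (h(B) = 16*(-2 - 3*B + 2*B**2) = -32 - 48*B + 32*B**2)
h(-7 - b(0, 5))**2 = (-32 - 48*(-7 - 1*6) + 32*(-7 - 1*6)**2)**2 = (-32 - 48*(-7 - 6) + 32*(-7 - 6)**2)**2 = (-32 - 48*(-13) + 32*(-13)**2)**2 = (-32 + 624 + 32*169)**2 = (-32 + 624 + 5408)**2 = 6000**2 = 36000000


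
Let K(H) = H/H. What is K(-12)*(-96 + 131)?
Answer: 35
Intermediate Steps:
K(H) = 1
K(-12)*(-96 + 131) = 1*(-96 + 131) = 1*35 = 35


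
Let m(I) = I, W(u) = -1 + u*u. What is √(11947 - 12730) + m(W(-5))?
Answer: 24 + 3*I*√87 ≈ 24.0 + 27.982*I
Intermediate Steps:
W(u) = -1 + u²
√(11947 - 12730) + m(W(-5)) = √(11947 - 12730) + (-1 + (-5)²) = √(-783) + (-1 + 25) = 3*I*√87 + 24 = 24 + 3*I*√87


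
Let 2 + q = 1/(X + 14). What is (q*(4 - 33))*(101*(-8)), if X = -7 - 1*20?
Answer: -632664/13 ≈ -48666.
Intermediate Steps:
X = -27 (X = -7 - 20 = -27)
q = -27/13 (q = -2 + 1/(-27 + 14) = -2 + 1/(-13) = -2 - 1/13 = -27/13 ≈ -2.0769)
(q*(4 - 33))*(101*(-8)) = (-27*(4 - 33)/13)*(101*(-8)) = -27/13*(-29)*(-808) = (783/13)*(-808) = -632664/13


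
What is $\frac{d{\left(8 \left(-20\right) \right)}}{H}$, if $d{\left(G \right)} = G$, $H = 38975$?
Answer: $- \frac{32}{7795} \approx -0.0041052$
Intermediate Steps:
$\frac{d{\left(8 \left(-20\right) \right)}}{H} = \frac{8 \left(-20\right)}{38975} = \left(-160\right) \frac{1}{38975} = - \frac{32}{7795}$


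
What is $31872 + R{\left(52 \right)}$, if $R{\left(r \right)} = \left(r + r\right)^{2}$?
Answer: $42688$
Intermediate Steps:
$R{\left(r \right)} = 4 r^{2}$ ($R{\left(r \right)} = \left(2 r\right)^{2} = 4 r^{2}$)
$31872 + R{\left(52 \right)} = 31872 + 4 \cdot 52^{2} = 31872 + 4 \cdot 2704 = 31872 + 10816 = 42688$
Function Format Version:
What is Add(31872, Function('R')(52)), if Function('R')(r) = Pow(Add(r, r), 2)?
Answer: 42688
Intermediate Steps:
Function('R')(r) = Mul(4, Pow(r, 2)) (Function('R')(r) = Pow(Mul(2, r), 2) = Mul(4, Pow(r, 2)))
Add(31872, Function('R')(52)) = Add(31872, Mul(4, Pow(52, 2))) = Add(31872, Mul(4, 2704)) = Add(31872, 10816) = 42688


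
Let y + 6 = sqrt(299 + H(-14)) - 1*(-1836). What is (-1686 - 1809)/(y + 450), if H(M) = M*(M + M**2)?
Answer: -7968600/5200649 + 3495*I*sqrt(2249)/5200649 ≈ -1.5322 + 0.03187*I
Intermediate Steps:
y = 1830 + I*sqrt(2249) (y = -6 + (sqrt(299 + (-14)**2*(1 - 14)) - 1*(-1836)) = -6 + (sqrt(299 + 196*(-13)) + 1836) = -6 + (sqrt(299 - 2548) + 1836) = -6 + (sqrt(-2249) + 1836) = -6 + (I*sqrt(2249) + 1836) = -6 + (1836 + I*sqrt(2249)) = 1830 + I*sqrt(2249) ≈ 1830.0 + 47.424*I)
(-1686 - 1809)/(y + 450) = (-1686 - 1809)/((1830 + I*sqrt(2249)) + 450) = -3495/(2280 + I*sqrt(2249))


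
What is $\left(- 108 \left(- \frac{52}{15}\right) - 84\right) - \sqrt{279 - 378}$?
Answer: $\frac{1452}{5} - 3 i \sqrt{11} \approx 290.4 - 9.9499 i$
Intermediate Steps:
$\left(- 108 \left(- \frac{52}{15}\right) - 84\right) - \sqrt{279 - 378} = \left(- 108 \left(\left(-52\right) \frac{1}{15}\right) - 84\right) - \sqrt{-99} = \left(\left(-108\right) \left(- \frac{52}{15}\right) - 84\right) - 3 i \sqrt{11} = \left(\frac{1872}{5} - 84\right) - 3 i \sqrt{11} = \frac{1452}{5} - 3 i \sqrt{11}$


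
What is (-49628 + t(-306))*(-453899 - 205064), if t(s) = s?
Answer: 32904658442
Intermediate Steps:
(-49628 + t(-306))*(-453899 - 205064) = (-49628 - 306)*(-453899 - 205064) = -49934*(-658963) = 32904658442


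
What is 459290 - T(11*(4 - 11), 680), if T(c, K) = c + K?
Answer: 458687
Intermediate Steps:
T(c, K) = K + c
459290 - T(11*(4 - 11), 680) = 459290 - (680 + 11*(4 - 11)) = 459290 - (680 + 11*(-7)) = 459290 - (680 - 77) = 459290 - 1*603 = 459290 - 603 = 458687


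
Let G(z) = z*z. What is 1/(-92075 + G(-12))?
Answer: -1/91931 ≈ -1.0878e-5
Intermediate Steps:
G(z) = z²
1/(-92075 + G(-12)) = 1/(-92075 + (-12)²) = 1/(-92075 + 144) = 1/(-91931) = -1/91931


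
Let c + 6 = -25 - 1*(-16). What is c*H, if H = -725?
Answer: 10875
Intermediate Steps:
c = -15 (c = -6 + (-25 - 1*(-16)) = -6 + (-25 + 16) = -6 - 9 = -15)
c*H = -15*(-725) = 10875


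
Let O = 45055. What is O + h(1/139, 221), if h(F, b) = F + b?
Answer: 6293365/139 ≈ 45276.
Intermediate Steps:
O + h(1/139, 221) = 45055 + (1/139 + 221) = 45055 + 30720/139 = 6293365/139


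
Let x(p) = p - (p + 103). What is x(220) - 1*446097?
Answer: -446200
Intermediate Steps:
x(p) = -103 (x(p) = p - (103 + p) = p + (-103 - p) = -103)
x(220) - 1*446097 = -103 - 1*446097 = -103 - 446097 = -446200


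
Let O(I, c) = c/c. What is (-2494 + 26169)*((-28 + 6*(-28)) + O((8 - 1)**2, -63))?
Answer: -4616625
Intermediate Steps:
O(I, c) = 1
(-2494 + 26169)*((-28 + 6*(-28)) + O((8 - 1)**2, -63)) = (-2494 + 26169)*((-28 + 6*(-28)) + 1) = 23675*((-28 - 168) + 1) = 23675*(-196 + 1) = 23675*(-195) = -4616625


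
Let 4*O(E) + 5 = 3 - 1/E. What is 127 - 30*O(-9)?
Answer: 847/6 ≈ 141.17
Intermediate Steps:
O(E) = -½ - 1/(4*E) (O(E) = -5/4 + (3 - 1/E)/4 = -5/4 + (¾ - 1/(4*E)) = -½ - 1/(4*E))
127 - 30*O(-9) = 127 - 15*(-1 - 2*(-9))/(2*(-9)) = 127 - 15*(-1)*(-1 + 18)/(2*9) = 127 - 15*(-1)*17/(2*9) = 127 - 30*(-17/36) = 127 + 85/6 = 847/6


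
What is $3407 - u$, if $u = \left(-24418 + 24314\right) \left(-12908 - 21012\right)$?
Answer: $-3524273$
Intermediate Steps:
$u = 3527680$ ($u = \left(-104\right) \left(-33920\right) = 3527680$)
$3407 - u = 3407 - 3527680 = -3524273$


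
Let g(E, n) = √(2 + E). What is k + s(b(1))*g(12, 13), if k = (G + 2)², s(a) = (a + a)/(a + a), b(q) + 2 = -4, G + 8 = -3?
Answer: 81 + √14 ≈ 84.742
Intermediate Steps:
G = -11 (G = -8 - 3 = -11)
b(q) = -6 (b(q) = -2 - 4 = -6)
s(a) = 1 (s(a) = (2*a)/((2*a)) = (2*a)*(1/(2*a)) = 1)
k = 81 (k = (-11 + 2)² = (-9)² = 81)
k + s(b(1))*g(12, 13) = 81 + 1*√(2 + 12) = 81 + 1*√14 = 81 + √14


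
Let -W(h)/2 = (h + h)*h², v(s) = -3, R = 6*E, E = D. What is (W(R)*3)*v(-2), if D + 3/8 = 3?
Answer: 2250423/16 ≈ 1.4065e+5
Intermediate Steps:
D = 21/8 (D = -3/8 + 3 = 21/8 ≈ 2.6250)
E = 21/8 ≈ 2.6250
R = 63/4 (R = 6*(21/8) = 63/4 ≈ 15.750)
W(h) = -4*h³ (W(h) = -2*(h + h)*h² = -2*2*h*h² = -4*h³)
(W(R)*3)*v(-2) = (-4*(63/4)³*3)*(-3) = (-4*250047/64*3)*(-3) = -250047/16*3*(-3) = -750141/16*(-3) = 2250423/16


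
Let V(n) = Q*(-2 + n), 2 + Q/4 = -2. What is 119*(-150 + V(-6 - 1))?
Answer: -714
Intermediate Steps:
Q = -16 (Q = -8 + 4*(-2) = -8 - 8 = -16)
V(n) = 32 - 16*n (V(n) = -16*(-2 + n) = 32 - 16*n)
119*(-150 + V(-6 - 1)) = 119*(-150 + (32 - 16*(-6 - 1))) = 119*(-150 + (32 - 16*(-7))) = 119*(-150 + (32 + 112)) = 119*(-150 + 144) = 119*(-6) = -714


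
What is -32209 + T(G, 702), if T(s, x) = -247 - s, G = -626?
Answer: -31830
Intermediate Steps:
-32209 + T(G, 702) = -32209 + (-247 - 1*(-626)) = -32209 + (-247 + 626) = -32209 + 379 = -31830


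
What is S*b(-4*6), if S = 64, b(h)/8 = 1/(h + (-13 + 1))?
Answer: -128/9 ≈ -14.222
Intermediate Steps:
b(h) = 8/(-12 + h) (b(h) = 8/(h + (-13 + 1)) = 8/(h - 12) = 8/(-12 + h))
S*b(-4*6) = 64*(8/(-12 - 4*6)) = 64*(8/(-12 - 24)) = 64*(8/(-36)) = 64*(8*(-1/36)) = 64*(-2/9) = -128/9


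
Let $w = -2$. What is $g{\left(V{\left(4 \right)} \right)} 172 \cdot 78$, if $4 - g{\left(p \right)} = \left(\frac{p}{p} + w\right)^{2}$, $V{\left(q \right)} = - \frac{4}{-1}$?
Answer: $40248$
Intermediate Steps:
$V{\left(q \right)} = 4$ ($V{\left(q \right)} = \left(-4\right) \left(-1\right) = 4$)
$g{\left(p \right)} = 3$ ($g{\left(p \right)} = 4 - \left(\frac{p}{p} - 2\right)^{2} = 4 - \left(1 - 2\right)^{2} = 4 - \left(-1\right)^{2} = 4 - 1 = 3$)
$g{\left(V{\left(4 \right)} \right)} 172 \cdot 78 = 3 \cdot 172 \cdot 78 = 516 \cdot 78 = 40248$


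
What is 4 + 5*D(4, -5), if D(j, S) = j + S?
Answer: -1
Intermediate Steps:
D(j, S) = S + j
4 + 5*D(4, -5) = 4 + 5*(-5 + 4) = 4 + 5*(-1) = 4 - 5 = -1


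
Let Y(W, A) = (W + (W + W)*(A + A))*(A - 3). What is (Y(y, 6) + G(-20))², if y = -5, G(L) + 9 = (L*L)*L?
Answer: 70291456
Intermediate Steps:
G(L) = -9 + L³ (G(L) = -9 + (L*L)*L = -9 + L²*L = -9 + L³)
Y(W, A) = (-3 + A)*(W + 4*A*W) (Y(W, A) = (W + (2*W)*(2*A))*(-3 + A) = (W + 4*A*W)*(-3 + A) = (-3 + A)*(W + 4*A*W))
(Y(y, 6) + G(-20))² = (-5*(-3 - 11*6 + 4*6²) + (-9 + (-20)³))² = (-5*(-3 - 66 + 4*36) + (-9 - 8000))² = (-5*(-3 - 66 + 144) - 8009)² = (-5*75 - 8009)² = (-375 - 8009)² = (-8384)² = 70291456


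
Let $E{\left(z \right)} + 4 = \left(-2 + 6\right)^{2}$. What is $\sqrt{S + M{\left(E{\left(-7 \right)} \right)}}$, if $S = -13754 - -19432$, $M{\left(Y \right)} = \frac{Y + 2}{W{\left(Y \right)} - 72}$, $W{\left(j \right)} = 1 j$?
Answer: $\frac{\sqrt{5109990}}{30} \approx 75.351$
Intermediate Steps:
$W{\left(j \right)} = j$
$E{\left(z \right)} = 12$ ($E{\left(z \right)} = -4 + \left(-2 + 6\right)^{2} = -4 + 4^{2} = -4 + 16 = 12$)
$M{\left(Y \right)} = \frac{2 + Y}{-72 + Y}$ ($M{\left(Y \right)} = \frac{Y + 2}{Y - 72} = \frac{2 + Y}{-72 + Y}$)
$S = 5678$ ($S = -13754 + 19432 = 5678$)
$\sqrt{S + M{\left(E{\left(-7 \right)} \right)}} = \sqrt{5678 + \frac{2 + 12}{-72 + 12}} = \sqrt{5678 + \frac{1}{-60} \cdot 14} = \sqrt{5678 - \frac{7}{30}} = \sqrt{\frac{170333}{30}} = \frac{\sqrt{5109990}}{30}$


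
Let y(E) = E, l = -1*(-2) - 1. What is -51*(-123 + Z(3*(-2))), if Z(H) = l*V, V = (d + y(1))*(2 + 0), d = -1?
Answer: 6273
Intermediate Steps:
l = 1 (l = 2 - 1 = 1)
V = 0 (V = (-1 + 1)*(2 + 0) = 0*2 = 0)
Z(H) = 0 (Z(H) = 1*0 = 0)
-51*(-123 + Z(3*(-2))) = -51*(-123 + 0) = -51*(-123) = 6273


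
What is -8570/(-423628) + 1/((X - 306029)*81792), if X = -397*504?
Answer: 88691619059213/4384160238469248 ≈ 0.020230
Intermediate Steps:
X = -200088
-8570/(-423628) + 1/((X - 306029)*81792) = -8570/(-423628) + 1/(-200088 - 306029*81792) = -8570*(-1/423628) + (1/81792)/(-506117) = 4285/211814 - 1/506117*1/81792 = 4285/211814 - 1/41396321664 = 88691619059213/4384160238469248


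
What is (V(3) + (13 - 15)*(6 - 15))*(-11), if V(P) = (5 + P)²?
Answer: -902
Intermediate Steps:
(V(3) + (13 - 15)*(6 - 15))*(-11) = ((5 + 3)² + (13 - 15)*(6 - 15))*(-11) = (8² - 2*(-9))*(-11) = (64 + 18)*(-11) = 82*(-11) = -902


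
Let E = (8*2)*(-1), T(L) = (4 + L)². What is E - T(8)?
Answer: -160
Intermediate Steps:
E = -16 (E = 16*(-1) = -16)
E - T(8) = -16 - (4 + 8)² = -16 - 1*12² = -16 - 1*144 = -16 - 144 = -160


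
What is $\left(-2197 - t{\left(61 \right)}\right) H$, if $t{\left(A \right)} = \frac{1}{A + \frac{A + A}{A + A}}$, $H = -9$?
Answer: $\frac{1225935}{62} \approx 19773.0$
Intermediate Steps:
$t{\left(A \right)} = \frac{1}{1 + A}$ ($t{\left(A \right)} = \frac{1}{A + \frac{2 A}{2 A}} = \frac{1}{A + 2 A \frac{1}{2 A}} = \frac{1}{A + 1} = \frac{1}{1 + A}$)
$\left(-2197 - t{\left(61 \right)}\right) H = \left(-2197 - \frac{1}{1 + 61}\right) \left(-9\right) = \left(-2197 - \frac{1}{62}\right) \left(-9\right) = \left(- \frac{136215}{62}\right) \left(-9\right) = \frac{1225935}{62}$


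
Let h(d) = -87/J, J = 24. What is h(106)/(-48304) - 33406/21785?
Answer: -12908515627/8418421120 ≈ -1.5334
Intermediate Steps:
h(d) = -29/8 (h(d) = -87/24 = -87*1/24 = -29/8)
h(106)/(-48304) - 33406/21785 = -29/8/(-48304) - 33406/21785 = -29/8*(-1/48304) - 33406*1/21785 = 29/386432 - 33406/21785 = -12908515627/8418421120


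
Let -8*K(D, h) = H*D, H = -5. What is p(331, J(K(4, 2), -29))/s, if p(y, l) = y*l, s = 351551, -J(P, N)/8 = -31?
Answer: 82088/351551 ≈ 0.23350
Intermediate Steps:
K(D, h) = 5*D/8 (K(D, h) = -(-5)*D/8 = 5*D/8)
J(P, N) = 248 (J(P, N) = -8*(-31) = 248)
p(y, l) = l*y
p(331, J(K(4, 2), -29))/s = (248*331)/351551 = 82088*(1/351551) = 82088/351551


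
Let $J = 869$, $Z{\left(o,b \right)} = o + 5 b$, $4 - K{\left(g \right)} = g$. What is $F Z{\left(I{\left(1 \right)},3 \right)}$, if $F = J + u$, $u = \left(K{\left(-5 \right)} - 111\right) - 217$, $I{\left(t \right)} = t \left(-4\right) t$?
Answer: $6050$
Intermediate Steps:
$K{\left(g \right)} = 4 - g$
$I{\left(t \right)} = - 4 t^{2}$ ($I{\left(t \right)} = - 4 t t = - 4 t^{2}$)
$u = -319$ ($u = \left(\left(4 - -5\right) - 111\right) - 217 = \left(\left(4 + 5\right) - 111\right) - 217 = \left(9 - 111\right) - 217 = -102 - 217 = -319$)
$F = 550$ ($F = 869 - 319 = 550$)
$F Z{\left(I{\left(1 \right)},3 \right)} = 550 \left(- 4 \cdot 1^{2} + 5 \cdot 3\right) = 550 \left(\left(-4\right) 1 + 15\right) = 550 \left(-4 + 15\right) = 550 \cdot 11 = 6050$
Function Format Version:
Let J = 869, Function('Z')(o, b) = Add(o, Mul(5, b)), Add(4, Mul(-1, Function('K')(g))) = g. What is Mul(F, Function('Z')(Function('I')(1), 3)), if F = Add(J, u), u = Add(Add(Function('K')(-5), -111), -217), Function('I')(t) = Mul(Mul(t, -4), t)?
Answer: 6050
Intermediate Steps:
Function('K')(g) = Add(4, Mul(-1, g))
Function('I')(t) = Mul(-4, Pow(t, 2)) (Function('I')(t) = Mul(Mul(-4, t), t) = Mul(-4, Pow(t, 2)))
u = -319 (u = Add(Add(Add(4, Mul(-1, -5)), -111), -217) = Add(Add(Add(4, 5), -111), -217) = Add(Add(9, -111), -217) = Add(-102, -217) = -319)
F = 550 (F = Add(869, -319) = 550)
Mul(F, Function('Z')(Function('I')(1), 3)) = Mul(550, Add(Mul(-4, Pow(1, 2)), Mul(5, 3))) = Mul(550, Add(Mul(-4, 1), 15)) = Mul(550, Add(-4, 15)) = Mul(550, 11) = 6050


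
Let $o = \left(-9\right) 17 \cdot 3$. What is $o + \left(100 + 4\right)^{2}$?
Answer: $10357$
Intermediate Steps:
$o = -459$ ($o = \left(-153\right) 3 = -459$)
$o + \left(100 + 4\right)^{2} = -459 + \left(100 + 4\right)^{2} = -459 + 104^{2} = -459 + 10816 = 10357$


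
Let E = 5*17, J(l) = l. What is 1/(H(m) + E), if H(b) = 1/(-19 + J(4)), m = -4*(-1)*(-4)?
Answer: 15/1274 ≈ 0.011774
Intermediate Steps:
m = -16 (m = 4*(-4) = -16)
H(b) = -1/15 (H(b) = 1/(-19 + 4) = 1/(-15) = -1/15)
E = 85
1/(H(m) + E) = 1/(-1/15 + 85) = 1/(1274/15) = 15/1274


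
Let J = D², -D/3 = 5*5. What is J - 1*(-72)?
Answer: 5697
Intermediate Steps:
D = -75 (D = -15*5 = -3*25 = -75)
J = 5625 (J = (-75)² = 5625)
J - 1*(-72) = 5625 - 1*(-72) = 5625 + 72 = 5697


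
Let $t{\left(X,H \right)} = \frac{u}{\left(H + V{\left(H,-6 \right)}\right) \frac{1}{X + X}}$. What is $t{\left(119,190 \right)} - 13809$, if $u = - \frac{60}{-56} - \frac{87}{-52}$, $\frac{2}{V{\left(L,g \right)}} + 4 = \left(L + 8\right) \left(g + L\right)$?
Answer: $- \frac{621092816556}{44988593} \approx -13806.0$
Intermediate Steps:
$V{\left(L,g \right)} = \frac{2}{-4 + \left(8 + L\right) \left(L + g\right)}$ ($V{\left(L,g \right)} = \frac{2}{-4 + \left(L + 8\right) \left(g + L\right)} = \frac{2}{-4 + \left(8 + L\right) \left(L + g\right)}$)
$u = \frac{999}{364}$ ($u = \left(-60\right) \left(- \frac{1}{56}\right) - - \frac{87}{52} = \frac{15}{14} + \frac{87}{52} = \frac{999}{364} \approx 2.7445$)
$t{\left(X,H \right)} = \frac{999 X}{182 \left(H + \frac{2}{-52 + H^{2} + 2 H}\right)}$ ($t{\left(X,H \right)} = \frac{999}{364 \frac{H + \frac{2}{-4 + H^{2} + 8 H + 8 \left(-6\right) + H \left(-6\right)}}{X + X}} = \frac{999}{364 \frac{H + \frac{2}{-4 + H^{2} + 8 H - 48 - 6 H}}{2 X}} = \frac{999}{364 \left(H + \frac{2}{-52 + H^{2} + 2 H}\right) \frac{1}{2 X}} = \frac{999}{364 \frac{H + \frac{2}{-52 + H^{2} + 2 H}}{2 X}} = \frac{999 \frac{2 X}{H + \frac{2}{-52 + H^{2} + 2 H}}}{364} = \frac{999 X}{182 \left(H + \frac{2}{-52 + H^{2} + 2 H}\right)}$)
$t{\left(119,190 \right)} - 13809 = \frac{999}{182} \cdot 119 \frac{1}{2 + 190 \left(-52 + 190^{2} + 2 \cdot 190\right)} \left(-52 + 190^{2} + 2 \cdot 190\right) - 13809 = \frac{999}{182} \cdot 119 \frac{1}{2 + 190 \left(-52 + 36100 + 380\right)} \left(-52 + 36100 + 380\right) - 13809 = \frac{999}{182} \cdot 119 \frac{1}{2 + 190 \cdot 36428} \cdot 36428 - 13809 = \frac{999}{182} \cdot 119 \frac{1}{2 + 6921320} \cdot 36428 - 13809 = \frac{999}{182} \cdot 119 \cdot \frac{1}{6921322} \cdot 36428 - 13809 = \frac{154664181}{44988593} - 13809 = - \frac{621092816556}{44988593}$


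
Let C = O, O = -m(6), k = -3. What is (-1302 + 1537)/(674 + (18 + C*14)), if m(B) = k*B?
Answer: 235/944 ≈ 0.24894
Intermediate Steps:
m(B) = -3*B
O = 18 (O = -(-3)*6 = -1*(-18) = 18)
C = 18
(-1302 + 1537)/(674 + (18 + C*14)) = (-1302 + 1537)/(674 + (18 + 18*14)) = 235/(674 + (18 + 252)) = 235/(674 + 270) = 235/944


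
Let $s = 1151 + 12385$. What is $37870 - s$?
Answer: $24334$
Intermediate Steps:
$s = 13536$
$37870 - s = 37870 - 13536 = 24334$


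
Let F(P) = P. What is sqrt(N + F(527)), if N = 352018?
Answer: sqrt(352545) ≈ 593.75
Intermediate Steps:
sqrt(N + F(527)) = sqrt(352018 + 527) = sqrt(352545)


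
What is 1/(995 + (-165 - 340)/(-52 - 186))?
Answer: 238/237315 ≈ 0.0010029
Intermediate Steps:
1/(995 + (-165 - 340)/(-52 - 186)) = 1/(995 - 505/(-238)) = 1/(995 - 505*(-1/238)) = 1/(995 + 505/238) = 1/(237315/238) = 238/237315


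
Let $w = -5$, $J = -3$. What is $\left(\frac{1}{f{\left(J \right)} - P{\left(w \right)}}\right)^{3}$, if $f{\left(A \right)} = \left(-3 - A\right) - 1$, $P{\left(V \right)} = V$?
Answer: $\frac{1}{64} \approx 0.015625$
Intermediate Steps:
$f{\left(A \right)} = -4 - A$ ($f{\left(A \right)} = \left(-3 - A\right) - 1 = -4 - A$)
$\left(\frac{1}{f{\left(J \right)} - P{\left(w \right)}}\right)^{3} = \left(\frac{1}{\left(-4 - -3\right) - -5}\right)^{3} = \left(\frac{1}{\left(-4 + 3\right) + 5}\right)^{3} = \left(\frac{1}{-1 + 5}\right)^{3} = \left(\frac{1}{4}\right)^{3} = \frac{1}{64}$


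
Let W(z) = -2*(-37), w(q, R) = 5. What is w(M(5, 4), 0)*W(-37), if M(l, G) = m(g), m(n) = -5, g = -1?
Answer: 370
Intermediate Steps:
M(l, G) = -5
W(z) = 74
w(M(5, 4), 0)*W(-37) = 5*74 = 370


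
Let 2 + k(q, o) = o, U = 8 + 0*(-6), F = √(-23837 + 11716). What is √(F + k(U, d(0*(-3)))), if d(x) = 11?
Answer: √(9 + I*√12121) ≈ 7.7286 + 7.1226*I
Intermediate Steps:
F = I*√12121 (F = √(-12121) = I*√12121 ≈ 110.1*I)
U = 8 (U = 8 + 0 = 8)
k(q, o) = -2 + o
√(F + k(U, d(0*(-3)))) = √(I*√12121 + (-2 + 11)) = √(I*√12121 + 9) = √(9 + I*√12121)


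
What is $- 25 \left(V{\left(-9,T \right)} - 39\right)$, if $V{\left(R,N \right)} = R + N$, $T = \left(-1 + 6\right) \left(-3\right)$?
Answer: $1575$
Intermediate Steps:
$T = -15$ ($T = 5 \left(-3\right) = -15$)
$V{\left(R,N \right)} = N + R$
$- 25 \left(V{\left(-9,T \right)} - 39\right) = - 25 \left(\left(-15 - 9\right) - 39\right) = - 25 \left(-24 - 39\right) = \left(-25\right) \left(-63\right) = 1575$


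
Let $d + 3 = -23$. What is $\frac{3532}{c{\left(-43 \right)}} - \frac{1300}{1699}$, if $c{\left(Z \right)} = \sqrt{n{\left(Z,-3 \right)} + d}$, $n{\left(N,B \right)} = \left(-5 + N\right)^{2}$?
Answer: $- \frac{1300}{1699} + \frac{1766 \sqrt{2278}}{1139} \approx 73.237$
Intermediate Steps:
$d = -26$ ($d = -3 - 23 = -26$)
$c{\left(Z \right)} = \sqrt{-26 + \left(-5 + Z\right)^{2}}$ ($c{\left(Z \right)} = \sqrt{\left(-5 + Z\right)^{2} - 26} = \sqrt{-26 + \left(-5 + Z\right)^{2}}$)
$\frac{3532}{c{\left(-43 \right)}} - \frac{1300}{1699} = \frac{3532}{\sqrt{-26 + \left(-5 - 43\right)^{2}}} - \frac{1300}{1699} = \frac{3532}{\sqrt{-26 + \left(-48\right)^{2}}} - \frac{1300}{1699} = \frac{3532}{\sqrt{-26 + 2304}} - \frac{1300}{1699} = \frac{3532}{\sqrt{2278}} - \frac{1300}{1699} = 3532 \frac{\sqrt{2278}}{2278} - \frac{1300}{1699} = \frac{1766 \sqrt{2278}}{1139} - \frac{1300}{1699} = - \frac{1300}{1699} + \frac{1766 \sqrt{2278}}{1139}$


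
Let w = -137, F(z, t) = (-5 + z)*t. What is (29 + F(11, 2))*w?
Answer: -5617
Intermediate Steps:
F(z, t) = t*(-5 + z)
(29 + F(11, 2))*w = (29 + 2*(-5 + 11))*(-137) = (29 + 2*6)*(-137) = (29 + 12)*(-137) = 41*(-137) = -5617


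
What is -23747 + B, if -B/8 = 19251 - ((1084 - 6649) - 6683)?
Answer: -275739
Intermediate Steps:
B = -251992 (B = -8*(19251 - ((1084 - 6649) - 6683)) = -8*(19251 - (-5565 - 6683)) = -8*(19251 - 1*(-12248)) = -8*(19251 + 12248) = -8*31499 = -251992)
-23747 + B = -23747 - 251992 = -275739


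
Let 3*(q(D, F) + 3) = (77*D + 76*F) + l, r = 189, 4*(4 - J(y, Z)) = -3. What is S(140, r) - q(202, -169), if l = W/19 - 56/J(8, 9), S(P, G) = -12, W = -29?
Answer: -17250/19 ≈ -907.89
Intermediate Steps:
J(y, Z) = 19/4 (J(y, Z) = 4 - ¼*(-3) = 4 + ¾ = 19/4)
l = -253/19 (l = -29/19 - 56/19/4 = -29*1/19 - 56*4/19 = -29/19 - 224/19 = -253/19 ≈ -13.316)
q(D, F) = -424/57 + 76*F/3 + 77*D/3 (q(D, F) = -3 + ((77*D + 76*F) - 253/19)/3 = -3 + ((76*F + 77*D) - 253/19)/3 = -3 + (-253/19 + 76*F + 77*D)/3 = -3 + (-253/57 + 76*F/3 + 77*D/3) = -424/57 + 76*F/3 + 77*D/3)
S(140, r) - q(202, -169) = -12 - (-424/57 + (76/3)*(-169) + (77/3)*202) = -12 - (-424/57 - 12844/3 + 15554/3) = -12 - 1*17022/19 = -12 - 17022/19 = -17250/19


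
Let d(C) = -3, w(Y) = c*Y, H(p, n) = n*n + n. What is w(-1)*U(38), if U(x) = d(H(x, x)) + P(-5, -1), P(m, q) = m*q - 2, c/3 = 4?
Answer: 0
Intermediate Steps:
c = 12 (c = 3*4 = 12)
P(m, q) = -2 + m*q
H(p, n) = n + n² (H(p, n) = n² + n = n + n²)
w(Y) = 12*Y
U(x) = 0 (U(x) = -3 + (-2 - 5*(-1)) = -3 + (-2 + 5) = -3 + 3 = 0)
w(-1)*U(38) = (12*(-1))*0 = -12*0 = 0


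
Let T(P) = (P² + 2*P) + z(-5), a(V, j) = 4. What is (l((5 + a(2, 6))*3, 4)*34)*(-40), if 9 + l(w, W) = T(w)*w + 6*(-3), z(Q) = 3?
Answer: -28825200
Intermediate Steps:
T(P) = 3 + P² + 2*P (T(P) = (P² + 2*P) + 3 = 3 + P² + 2*P)
l(w, W) = -27 + w*(3 + w² + 2*w) (l(w, W) = -9 + ((3 + w² + 2*w)*w + 6*(-3)) = -9 + (w*(3 + w² + 2*w) - 18) = -9 + (-18 + w*(3 + w² + 2*w)) = -27 + w*(3 + w² + 2*w))
(l((5 + a(2, 6))*3, 4)*34)*(-40) = ((-27 + ((5 + 4)*3)*(3 + ((5 + 4)*3)² + 2*((5 + 4)*3)))*34)*(-40) = ((-27 + (9*3)*(3 + (9*3)² + 2*(9*3)))*34)*(-40) = ((-27 + 27*(3 + 27² + 2*27))*34)*(-40) = ((-27 + 27*(3 + 729 + 54))*34)*(-40) = ((-27 + 27*786)*34)*(-40) = ((-27 + 21222)*34)*(-40) = (21195*34)*(-40) = 720630*(-40) = -28825200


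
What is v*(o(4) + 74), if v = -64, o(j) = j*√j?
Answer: -5248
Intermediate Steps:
o(j) = j^(3/2)
v*(o(4) + 74) = -64*(4^(3/2) + 74) = -64*(8 + 74) = -64*82 = -5248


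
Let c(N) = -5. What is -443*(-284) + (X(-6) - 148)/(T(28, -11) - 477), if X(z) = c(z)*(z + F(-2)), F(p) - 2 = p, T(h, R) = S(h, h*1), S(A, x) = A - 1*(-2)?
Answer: 56238082/447 ≈ 1.2581e+5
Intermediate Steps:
S(A, x) = 2 + A (S(A, x) = A + 2 = 2 + A)
T(h, R) = 2 + h
F(p) = 2 + p
X(z) = -5*z (X(z) = -5*(z + (2 - 2)) = -5*(z + 0) = -5*z)
-443*(-284) + (X(-6) - 148)/(T(28, -11) - 477) = -443*(-284) + (-5*(-6) - 148)/((2 + 28) - 477) = 125812 + (30 - 148)/(30 - 477) = 125812 - 118/(-447) = 125812 - 118*(-1/447) = 125812 + 118/447 = 56238082/447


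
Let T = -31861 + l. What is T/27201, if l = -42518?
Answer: -24793/9067 ≈ -2.7344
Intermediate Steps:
T = -74379 (T = -31861 - 42518 = -74379)
T/27201 = -74379/27201 = -74379*1/27201 = -24793/9067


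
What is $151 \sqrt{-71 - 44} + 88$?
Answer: $88 + 151 i \sqrt{115} \approx 88.0 + 1619.3 i$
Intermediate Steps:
$151 \sqrt{-71 - 44} + 88 = 151 \sqrt{-115} + 88 = 151 i \sqrt{115} + 88 = 88 + 151 i \sqrt{115}$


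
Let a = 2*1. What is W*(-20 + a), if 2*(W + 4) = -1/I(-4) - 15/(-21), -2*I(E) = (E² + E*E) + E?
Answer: 909/14 ≈ 64.929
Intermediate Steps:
I(E) = -E² - E/2 (I(E) = -((E² + E*E) + E)/2 = -((E² + E²) + E)/2 = -(2*E² + E)/2 = -(E + 2*E²)/2 = -E² - E/2)
W = -101/28 (W = -4 + (-1/((-1*(-4)*(½ - 4))) - 15/(-21))/2 = -4 + (-1/((-1*(-4)*(-7/2))) - 15*(-1/21))/2 = -4 + (-1/(-14) + 5/7)/2 = -4 + (-1*(-1/14) + 5/7)/2 = -4 + (1/14 + 5/7)/2 = -4 + (½)*(11/14) = -4 + 11/28 = -101/28 ≈ -3.6071)
a = 2
W*(-20 + a) = -101*(-20 + 2)/28 = -101/28*(-18) = 909/14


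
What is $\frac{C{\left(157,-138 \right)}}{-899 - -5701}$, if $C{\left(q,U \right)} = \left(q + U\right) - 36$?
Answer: $- \frac{17}{4802} \approx -0.0035402$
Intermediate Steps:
$C{\left(q,U \right)} = -36 + U + q$ ($C{\left(q,U \right)} = \left(U + q\right) - 36 = -36 + U + q$)
$\frac{C{\left(157,-138 \right)}}{-899 - -5701} = \frac{-36 - 138 + 157}{-899 - -5701} = - \frac{17}{-899 + 5701} = - \frac{17}{4802}$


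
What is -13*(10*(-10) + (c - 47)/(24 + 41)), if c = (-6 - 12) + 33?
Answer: 6532/5 ≈ 1306.4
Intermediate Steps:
c = 15 (c = -18 + 33 = 15)
-13*(10*(-10) + (c - 47)/(24 + 41)) = -13*(10*(-10) + (15 - 47)/(24 + 41)) = -13*(-100 - 32/65) = -13*(-6532/65) = 6532/5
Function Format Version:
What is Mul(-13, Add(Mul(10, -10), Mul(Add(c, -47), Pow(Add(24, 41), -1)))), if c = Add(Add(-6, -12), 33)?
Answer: Rational(6532, 5) ≈ 1306.4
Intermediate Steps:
c = 15 (c = Add(-18, 33) = 15)
Mul(-13, Add(Mul(10, -10), Mul(Add(c, -47), Pow(Add(24, 41), -1)))) = Mul(-13, Add(Mul(10, -10), Mul(Add(15, -47), Pow(Add(24, 41), -1)))) = Mul(-13, Add(-100, Mul(-32, Pow(65, -1)))) = Mul(-13, Add(-100, Mul(-32, Rational(1, 65)))) = Mul(-13, Add(-100, Rational(-32, 65))) = Mul(-13, Rational(-6532, 65)) = Rational(6532, 5)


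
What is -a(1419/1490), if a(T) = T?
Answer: -1419/1490 ≈ -0.95235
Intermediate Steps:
-a(1419/1490) = -1419/1490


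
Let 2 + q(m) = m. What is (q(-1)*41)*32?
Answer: -3936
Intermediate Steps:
q(m) = -2 + m
(q(-1)*41)*32 = ((-2 - 1)*41)*32 = -3*41*32 = -123*32 = -3936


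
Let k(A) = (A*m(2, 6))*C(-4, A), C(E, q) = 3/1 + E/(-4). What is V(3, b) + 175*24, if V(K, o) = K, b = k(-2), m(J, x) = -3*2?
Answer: 4203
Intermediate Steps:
C(E, q) = 3 - E/4 (C(E, q) = 3*1 + E*(-¼) = 3 - E/4)
m(J, x) = -6
k(A) = -24*A (k(A) = (A*(-6))*(3 - ¼*(-4)) = (-6*A)*(3 + 1) = -6*A*4 = -24*A)
b = 48 (b = -24*(-2) = 48)
V(3, b) + 175*24 = 3 + 175*24 = 3 + 4200 = 4203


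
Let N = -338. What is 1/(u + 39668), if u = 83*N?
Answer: 1/11614 ≈ 8.6103e-5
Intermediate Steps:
u = -28054 (u = 83*(-338) = -28054)
1/(u + 39668) = 1/(-28054 + 39668) = 1/11614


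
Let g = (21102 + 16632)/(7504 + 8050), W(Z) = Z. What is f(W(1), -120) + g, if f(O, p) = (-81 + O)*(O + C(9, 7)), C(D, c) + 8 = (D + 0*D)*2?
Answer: -6824893/7777 ≈ -877.57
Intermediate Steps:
C(D, c) = -8 + 2*D (C(D, c) = -8 + (D + 0*D)*2 = -8 + (D + 0)*2 = -8 + D*2 = -8 + 2*D)
f(O, p) = (-81 + O)*(10 + O) (f(O, p) = (-81 + O)*(O + (-8 + 2*9)) = (-81 + O)*(O + (-8 + 18)) = (-81 + O)*(O + 10) = (-81 + O)*(10 + O))
g = 18867/7777 (g = 37734/15554 = 37734*(1/15554) = 18867/7777 ≈ 2.4260)
f(W(1), -120) + g = (-810 + 1**2 - 71*1) + 18867/7777 = (-810 + 1 - 71) + 18867/7777 = -880 + 18867/7777 = -6824893/7777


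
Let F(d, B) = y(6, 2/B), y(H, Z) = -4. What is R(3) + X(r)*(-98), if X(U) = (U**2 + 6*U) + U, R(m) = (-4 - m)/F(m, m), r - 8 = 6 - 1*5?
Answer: -56441/4 ≈ -14110.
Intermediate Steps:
r = 9 (r = 8 + (6 - 1*5) = 8 + (6 - 5) = 8 + 1 = 9)
F(d, B) = -4
R(m) = 1 + m/4 (R(m) = (-4 - m)/(-4) = (-4 - m)*(-1/4) = 1 + m/4)
X(U) = U**2 + 7*U
R(3) + X(r)*(-98) = (1 + (1/4)*3) + (9*(7 + 9))*(-98) = (1 + 3/4) + (9*16)*(-98) = 7/4 + 144*(-98) = 7/4 - 14112 = -56441/4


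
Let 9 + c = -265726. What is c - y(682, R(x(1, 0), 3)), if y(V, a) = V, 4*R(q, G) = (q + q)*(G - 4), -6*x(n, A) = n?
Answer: -266417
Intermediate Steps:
x(n, A) = -n/6
R(q, G) = q*(-4 + G)/2 (R(q, G) = ((q + q)*(G - 4))/4 = ((2*q)*(-4 + G))/4 = (2*q*(-4 + G))/4 = q*(-4 + G)/2)
c = -265735 (c = -9 - 265726 = -265735)
c - y(682, R(x(1, 0), 3)) = -265735 - 1*682 = -265735 - 682 = -266417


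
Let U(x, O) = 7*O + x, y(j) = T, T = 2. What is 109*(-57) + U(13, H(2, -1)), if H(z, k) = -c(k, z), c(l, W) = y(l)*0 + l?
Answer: -6193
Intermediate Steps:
y(j) = 2
c(l, W) = l (c(l, W) = 2*0 + l = 0 + l = l)
H(z, k) = -k
U(x, O) = x + 7*O
109*(-57) + U(13, H(2, -1)) = 109*(-57) + (13 + 7*(-1*(-1))) = -6213 + (13 + 7*1) = -6213 + (13 + 7) = -6213 + 20 = -6193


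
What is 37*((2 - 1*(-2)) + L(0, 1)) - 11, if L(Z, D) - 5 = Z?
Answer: 322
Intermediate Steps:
L(Z, D) = 5 + Z
37*((2 - 1*(-2)) + L(0, 1)) - 11 = 37*((2 - 1*(-2)) + (5 + 0)) - 11 = 37*((2 + 2) + 5) - 11 = 37*(4 + 5) - 11 = 37*9 - 11 = 333 - 11 = 322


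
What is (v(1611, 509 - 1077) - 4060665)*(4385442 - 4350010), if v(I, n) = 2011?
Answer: -143806228528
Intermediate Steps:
(v(1611, 509 - 1077) - 4060665)*(4385442 - 4350010) = (2011 - 4060665)*(4385442 - 4350010) = -4058654*35432 = -143806228528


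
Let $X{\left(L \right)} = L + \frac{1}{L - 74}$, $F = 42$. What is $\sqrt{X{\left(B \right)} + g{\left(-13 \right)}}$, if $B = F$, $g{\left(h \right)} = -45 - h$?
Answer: $\frac{\sqrt{638}}{8} \approx 3.1573$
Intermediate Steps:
$B = 42$
$X{\left(L \right)} = L + \frac{1}{-74 + L}$
$\sqrt{X{\left(B \right)} + g{\left(-13 \right)}} = \sqrt{\frac{1 + 42^{2} - 3108}{-74 + 42} - 32} = \sqrt{\frac{1 + 1764 - 3108}{-32} + \left(-45 + 13\right)} = \sqrt{\left(- \frac{1}{32}\right) \left(-1343\right) - 32} = \sqrt{\frac{1343}{32} - 32} = \sqrt{\frac{319}{32}} = \frac{\sqrt{638}}{8}$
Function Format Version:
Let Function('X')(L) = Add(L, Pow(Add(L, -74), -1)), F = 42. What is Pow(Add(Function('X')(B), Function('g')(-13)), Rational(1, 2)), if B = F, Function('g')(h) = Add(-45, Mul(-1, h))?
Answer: Mul(Rational(1, 8), Pow(638, Rational(1, 2))) ≈ 3.1573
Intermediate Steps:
B = 42
Function('X')(L) = Add(L, Pow(Add(-74, L), -1))
Pow(Add(Function('X')(B), Function('g')(-13)), Rational(1, 2)) = Pow(Add(Mul(Pow(Add(-74, 42), -1), Add(1, Pow(42, 2), Mul(-74, 42))), Add(-45, Mul(-1, -13))), Rational(1, 2)) = Pow(Add(Mul(Pow(-32, -1), Add(1, 1764, -3108)), Add(-45, 13)), Rational(1, 2)) = Pow(Add(Mul(Rational(-1, 32), -1343), -32), Rational(1, 2)) = Pow(Add(Rational(1343, 32), -32), Rational(1, 2)) = Pow(Rational(319, 32), Rational(1, 2)) = Mul(Rational(1, 8), Pow(638, Rational(1, 2)))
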